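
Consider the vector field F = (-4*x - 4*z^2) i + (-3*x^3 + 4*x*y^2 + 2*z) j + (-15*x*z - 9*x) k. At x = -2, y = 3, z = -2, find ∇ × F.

(-2, -5, 0)

(∇×F)₁ = ∂F₃/∂y − ∂F₂/∂z = -2
(∇×F)₂ = ∂F₁/∂z − ∂F₃/∂x = 7*z + 9
(∇×F)₃ = ∂F₂/∂x − ∂F₁/∂y = -9*x^2 + 4*y^2
∇×F = (-2, 7*z + 9, -9*x^2 + 4*y^2)
At (-2, 3, -2): (-2, -5, 0).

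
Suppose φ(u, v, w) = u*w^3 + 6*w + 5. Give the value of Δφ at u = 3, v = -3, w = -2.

∂²φ/∂u² = 0
∂²φ/∂v² = 0
∂²φ/∂w² = 6*u*w
∇²φ = 6*u*w
At (3, -3, -2): -36.

-36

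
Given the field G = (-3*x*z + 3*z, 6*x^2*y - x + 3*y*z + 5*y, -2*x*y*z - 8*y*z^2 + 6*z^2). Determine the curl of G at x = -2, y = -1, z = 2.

(-21, 5, 23)

(∇×G)₁ = ∂G₃/∂y − ∂G₂/∂z = -2*x*z - 3*y - 8*z^2
(∇×G)₂ = ∂G₁/∂z − ∂G₃/∂x = -3*x + 2*y*z + 3
(∇×G)₃ = ∂G₂/∂x − ∂G₁/∂y = 12*x*y - 1
∇×G = (-2*x*z - 3*y - 8*z^2, -3*x + 2*y*z + 3, 12*x*y - 1)
At (-2, -1, 2): (-21, 5, 23).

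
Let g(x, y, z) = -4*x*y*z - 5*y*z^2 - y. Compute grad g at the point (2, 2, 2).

∂g/∂x = -4*y*z
∂g/∂y = -4*x*z - 5*z^2 - 1
∂g/∂z = -4*x*y - 10*y*z
∇g = (-4*y*z, -4*x*z - 5*z^2 - 1, -4*x*y - 10*y*z)
At (2, 2, 2): (-16, -37, -56).

(-16, -37, -56)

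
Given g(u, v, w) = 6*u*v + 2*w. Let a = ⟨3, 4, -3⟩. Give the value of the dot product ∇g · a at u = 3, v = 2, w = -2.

102

∂g/∂u = 6*v
∂g/∂v = 6*u
∂g/∂w = 2
∇g at (3, 2, -2) = (12, 18, 2)
∇g · a = (12)(3) + (18)(4) + (2)(-3) = 102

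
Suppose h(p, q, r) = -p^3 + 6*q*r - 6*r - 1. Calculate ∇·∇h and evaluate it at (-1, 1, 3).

6

∂²h/∂p² = -6*p
∂²h/∂q² = 0
∂²h/∂r² = 0
∇²h = -6*p
At (-1, 1, 3): 6.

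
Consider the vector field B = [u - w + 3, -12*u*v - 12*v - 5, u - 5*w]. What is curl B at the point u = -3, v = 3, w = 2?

(0, -2, -36)

(∇×B)₁ = ∂B₃/∂v − ∂B₂/∂w = 0
(∇×B)₂ = ∂B₁/∂w − ∂B₃/∂u = -2
(∇×B)₃ = ∂B₂/∂u − ∂B₁/∂v = -12*v
∇×B = (0, -2, -12*v)
At (-3, 3, 2): (0, -2, -36).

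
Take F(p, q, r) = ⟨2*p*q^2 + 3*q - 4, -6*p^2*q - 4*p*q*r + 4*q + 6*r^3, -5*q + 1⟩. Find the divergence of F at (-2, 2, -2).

-28

∂F₁/∂p = 2*q^2
∂F₂/∂q = -6*p^2 - 4*p*r + 4
∂F₃/∂r = 0
∇·F = -6*p^2 - 4*p*r + 2*q^2 + 4
At (-2, 2, -2): -28.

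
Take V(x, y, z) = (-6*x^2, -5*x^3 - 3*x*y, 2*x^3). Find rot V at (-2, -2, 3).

(0, -24, -54)

(∇×V)₁ = ∂V₃/∂y − ∂V₂/∂z = 0
(∇×V)₂ = ∂V₁/∂z − ∂V₃/∂x = -6*x^2
(∇×V)₃ = ∂V₂/∂x − ∂V₁/∂y = -15*x^2 - 3*y
∇×V = (0, -6*x^2, -15*x^2 - 3*y)
At (-2, -2, 3): (0, -24, -54).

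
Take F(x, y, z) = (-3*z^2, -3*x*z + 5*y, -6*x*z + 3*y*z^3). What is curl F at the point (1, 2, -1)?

(∇×F)₁ = ∂F₃/∂y − ∂F₂/∂z = 3*x + 3*z^3
(∇×F)₂ = ∂F₁/∂z − ∂F₃/∂x = 0
(∇×F)₃ = ∂F₂/∂x − ∂F₁/∂y = -3*z
∇×F = (3*x + 3*z^3, 0, -3*z)
At (1, 2, -1): (0, 0, 3).

(0, 0, 3)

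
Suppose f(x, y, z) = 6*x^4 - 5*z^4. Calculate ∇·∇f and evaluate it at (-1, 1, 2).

-168

∂²f/∂x² = 72*x^2
∂²f/∂y² = 0
∂²f/∂z² = -60*z^2
∇²f = 72*x^2 - 60*z^2
At (-1, 1, 2): -168.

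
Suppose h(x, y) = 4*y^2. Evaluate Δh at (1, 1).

∂²h/∂x² = 0
∂²h/∂y² = 8
∇²h = 8
At (1, 1): 8.

8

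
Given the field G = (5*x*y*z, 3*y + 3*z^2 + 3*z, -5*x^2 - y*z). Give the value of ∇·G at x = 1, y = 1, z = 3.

∂G₁/∂x = 5*y*z
∂G₂/∂y = 3
∂G₃/∂z = -y
∇·G = 5*y*z - y + 3
At (1, 1, 3): 17.

17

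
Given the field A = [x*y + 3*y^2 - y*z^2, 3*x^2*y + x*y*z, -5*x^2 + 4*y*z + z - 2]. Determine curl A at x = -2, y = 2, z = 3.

(16, -32, -19)

(∇×A)₁ = ∂A₃/∂y − ∂A₂/∂z = -x*y + 4*z
(∇×A)₂ = ∂A₁/∂z − ∂A₃/∂x = 10*x - 2*y*z
(∇×A)₃ = ∂A₂/∂x − ∂A₁/∂y = 6*x*y - x + y*z - 6*y + z^2
∇×A = (-x*y + 4*z, 10*x - 2*y*z, 6*x*y - x + y*z - 6*y + z^2)
At (-2, 2, 3): (16, -32, -19).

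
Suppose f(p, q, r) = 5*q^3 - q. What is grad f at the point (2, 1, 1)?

(0, 14, 0)

∂f/∂p = 0
∂f/∂q = 15*q^2 - 1
∂f/∂r = 0
∇f = (0, 15*q^2 - 1, 0)
At (2, 1, 1): (0, 14, 0).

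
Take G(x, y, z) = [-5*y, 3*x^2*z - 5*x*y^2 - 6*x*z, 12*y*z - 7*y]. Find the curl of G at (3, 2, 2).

(8, 0, 9)

(∇×G)₁ = ∂G₃/∂y − ∂G₂/∂z = -3*x^2 + 6*x + 12*z - 7
(∇×G)₂ = ∂G₁/∂z − ∂G₃/∂x = 0
(∇×G)₃ = ∂G₂/∂x − ∂G₁/∂y = 6*x*z - 5*y^2 - 6*z + 5
∇×G = (-3*x^2 + 6*x + 12*z - 7, 0, 6*x*z - 5*y^2 - 6*z + 5)
At (3, 2, 2): (8, 0, 9).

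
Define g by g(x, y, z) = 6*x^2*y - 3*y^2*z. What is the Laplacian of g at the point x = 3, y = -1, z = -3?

6

∂²g/∂x² = 12*y
∂²g/∂y² = -6*z
∂²g/∂z² = 0
∇²g = 12*y - 6*z
At (3, -1, -3): 6.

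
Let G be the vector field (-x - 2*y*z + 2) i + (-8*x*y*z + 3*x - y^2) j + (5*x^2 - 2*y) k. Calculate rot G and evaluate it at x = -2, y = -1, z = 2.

(∇×G)₁ = ∂G₃/∂y − ∂G₂/∂z = 8*x*y - 2
(∇×G)₂ = ∂G₁/∂z − ∂G₃/∂x = -10*x - 2*y
(∇×G)₃ = ∂G₂/∂x − ∂G₁/∂y = -8*y*z + 2*z + 3
∇×G = (8*x*y - 2, -10*x - 2*y, -8*y*z + 2*z + 3)
At (-2, -1, 2): (14, 22, 23).

(14, 22, 23)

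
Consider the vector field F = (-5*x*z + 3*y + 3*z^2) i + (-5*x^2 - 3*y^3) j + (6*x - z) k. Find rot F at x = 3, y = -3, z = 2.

(0, -9, -33)

(∇×F)₁ = ∂F₃/∂y − ∂F₂/∂z = 0
(∇×F)₂ = ∂F₁/∂z − ∂F₃/∂x = -5*x + 6*z - 6
(∇×F)₃ = ∂F₂/∂x − ∂F₁/∂y = -10*x - 3
∇×F = (0, -5*x + 6*z - 6, -10*x - 3)
At (3, -3, 2): (0, -9, -33).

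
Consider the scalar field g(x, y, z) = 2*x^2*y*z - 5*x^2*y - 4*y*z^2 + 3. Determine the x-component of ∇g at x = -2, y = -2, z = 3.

8

(∇g)_1 = ∂g/∂x = 4*x*y*z - 10*x*y
At (-2, -2, 3): 8.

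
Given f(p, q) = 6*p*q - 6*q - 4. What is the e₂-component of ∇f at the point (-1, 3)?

-12

(∇f)_2 = ∂f/∂q = 6*p - 6
At (-1, 3): -12.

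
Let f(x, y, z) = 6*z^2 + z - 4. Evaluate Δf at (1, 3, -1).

12

∂²f/∂x² = 0
∂²f/∂y² = 0
∂²f/∂z² = 12
∇²f = 12
At (1, 3, -1): 12.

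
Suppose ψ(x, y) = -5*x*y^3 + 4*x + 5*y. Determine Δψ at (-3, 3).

270

∂²ψ/∂x² = 0
∂²ψ/∂y² = -30*x*y
∇²ψ = -30*x*y
At (-3, 3): 270.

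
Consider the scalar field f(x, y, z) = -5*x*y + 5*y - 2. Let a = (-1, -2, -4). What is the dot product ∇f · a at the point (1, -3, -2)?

-15

∂f/∂x = -5*y
∂f/∂y = -5*x + 5
∂f/∂z = 0
∇f at (1, -3, -2) = (15, 0, 0)
∇f · a = (15)(-1) + (0)(-2) + (0)(-4) = -15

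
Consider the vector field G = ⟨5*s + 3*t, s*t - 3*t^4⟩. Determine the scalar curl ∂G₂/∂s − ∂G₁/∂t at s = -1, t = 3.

0

∂G₂/∂s = t
∂G₁/∂t = 3
Scalar curl = t - 3
At (-1, 3): 0.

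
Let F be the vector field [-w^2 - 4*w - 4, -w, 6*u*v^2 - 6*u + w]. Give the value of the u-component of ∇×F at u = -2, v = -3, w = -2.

73

(∇×F)_1 = ∂F₃/∂v − ∂F₂/∂w
= 12*u*v − (-1)
= 12*u*v + 1
At (-2, -3, -2): 73.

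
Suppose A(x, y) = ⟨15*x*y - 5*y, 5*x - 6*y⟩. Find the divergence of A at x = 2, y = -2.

-36

∂A₁/∂x = 15*y
∂A₂/∂y = -6
∇·A = 15*y - 6
At (2, -2): -36.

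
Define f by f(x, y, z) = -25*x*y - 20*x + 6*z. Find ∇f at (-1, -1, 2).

∂f/∂x = -25*y - 20
∂f/∂y = -25*x
∂f/∂z = 6
∇f = (-25*y - 20, -25*x, 6)
At (-1, -1, 2): (5, 25, 6).

(5, 25, 6)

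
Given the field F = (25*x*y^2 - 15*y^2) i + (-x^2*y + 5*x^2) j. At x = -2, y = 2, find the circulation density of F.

∂F₂/∂x = -2*x*y + 10*x
∂F₁/∂y = 50*x*y - 30*y
Scalar curl = -52*x*y + 10*x + 30*y
At (-2, 2): 248.

248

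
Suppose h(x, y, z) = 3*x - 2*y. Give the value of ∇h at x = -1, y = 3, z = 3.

(3, -2, 0)

∂h/∂x = 3
∂h/∂y = -2
∂h/∂z = 0
∇h = (3, -2, 0)
At (-1, 3, 3): (3, -2, 0).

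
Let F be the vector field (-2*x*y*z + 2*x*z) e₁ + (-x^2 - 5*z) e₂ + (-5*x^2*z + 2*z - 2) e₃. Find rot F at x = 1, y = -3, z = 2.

(5, 28, 2)

(∇×F)₁ = ∂F₃/∂y − ∂F₂/∂z = 5
(∇×F)₂ = ∂F₁/∂z − ∂F₃/∂x = -2*x*y + 10*x*z + 2*x
(∇×F)₃ = ∂F₂/∂x − ∂F₁/∂y = 2*x*z - 2*x
∇×F = (5, -2*x*y + 10*x*z + 2*x, 2*x*z - 2*x)
At (1, -3, 2): (5, 28, 2).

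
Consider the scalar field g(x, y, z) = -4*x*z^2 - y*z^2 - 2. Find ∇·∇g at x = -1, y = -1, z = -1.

10

∂²g/∂x² = 0
∂²g/∂y² = 0
∂²g/∂z² = -2*(4*x + y)
∇²g = -8*x - 2*y
At (-1, -1, -1): 10.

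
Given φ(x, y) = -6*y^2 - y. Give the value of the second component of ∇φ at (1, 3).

-37

(∇φ)_2 = ∂φ/∂y = -12*y - 1
At (1, 3): -37.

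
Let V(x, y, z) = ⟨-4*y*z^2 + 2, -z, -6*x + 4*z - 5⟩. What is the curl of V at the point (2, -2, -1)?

(1, -10, 4)

(∇×V)₁ = ∂V₃/∂y − ∂V₂/∂z = 1
(∇×V)₂ = ∂V₁/∂z − ∂V₃/∂x = -8*y*z + 6
(∇×V)₃ = ∂V₂/∂x − ∂V₁/∂y = 4*z^2
∇×V = (1, -8*y*z + 6, 4*z^2)
At (2, -2, -1): (1, -10, 4).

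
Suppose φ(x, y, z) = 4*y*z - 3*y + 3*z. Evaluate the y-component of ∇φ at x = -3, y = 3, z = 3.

9

(∇φ)_2 = ∂φ/∂y = 4*z - 3
At (-3, 3, 3): 9.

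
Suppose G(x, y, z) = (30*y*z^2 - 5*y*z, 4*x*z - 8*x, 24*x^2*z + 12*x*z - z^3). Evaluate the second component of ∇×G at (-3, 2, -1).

(∇×G)_2 = ∂G₁/∂z − ∂G₃/∂x
= 60*y*z - 5*y − (48*x*z + 12*z)
= -48*x*z + 60*y*z - 5*y - 12*z
At (-3, 2, -1): -262.

-262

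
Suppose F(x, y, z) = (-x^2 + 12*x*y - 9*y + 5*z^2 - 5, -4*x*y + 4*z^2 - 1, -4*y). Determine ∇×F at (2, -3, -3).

(∇×F)₁ = ∂F₃/∂y − ∂F₂/∂z = -8*z - 4
(∇×F)₂ = ∂F₁/∂z − ∂F₃/∂x = 10*z
(∇×F)₃ = ∂F₂/∂x − ∂F₁/∂y = -12*x - 4*y + 9
∇×F = (-8*z - 4, 10*z, -12*x - 4*y + 9)
At (2, -3, -3): (20, -30, -3).

(20, -30, -3)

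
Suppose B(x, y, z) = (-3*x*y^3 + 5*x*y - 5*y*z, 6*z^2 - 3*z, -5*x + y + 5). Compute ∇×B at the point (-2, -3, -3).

(∇×B)₁ = ∂B₃/∂y − ∂B₂/∂z = -12*z + 4
(∇×B)₂ = ∂B₁/∂z − ∂B₃/∂x = -5*y + 5
(∇×B)₃ = ∂B₂/∂x − ∂B₁/∂y = 9*x*y^2 - 5*x + 5*z
∇×B = (-12*z + 4, -5*y + 5, 9*x*y^2 - 5*x + 5*z)
At (-2, -3, -3): (40, 20, -167).

(40, 20, -167)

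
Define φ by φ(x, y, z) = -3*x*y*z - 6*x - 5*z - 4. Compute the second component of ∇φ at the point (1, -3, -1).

3

(∇φ)_2 = ∂φ/∂y = -3*x*z
At (1, -3, -1): 3.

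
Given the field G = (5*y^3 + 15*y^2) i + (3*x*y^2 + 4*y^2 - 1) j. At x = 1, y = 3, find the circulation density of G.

-198

∂G₂/∂x = 3*y^2
∂G₁/∂y = 15*y^2 + 30*y
Scalar curl = -12*y^2 - 30*y
At (1, 3): -198.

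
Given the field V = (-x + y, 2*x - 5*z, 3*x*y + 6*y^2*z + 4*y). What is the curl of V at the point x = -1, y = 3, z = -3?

(∇×V)₁ = ∂V₃/∂y − ∂V₂/∂z = 3*x + 12*y*z + 9
(∇×V)₂ = ∂V₁/∂z − ∂V₃/∂x = -3*y
(∇×V)₃ = ∂V₂/∂x − ∂V₁/∂y = 1
∇×V = (3*x + 12*y*z + 9, -3*y, 1)
At (-1, 3, -3): (-102, -9, 1).

(-102, -9, 1)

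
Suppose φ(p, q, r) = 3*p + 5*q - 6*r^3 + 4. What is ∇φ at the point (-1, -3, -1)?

(3, 5, -18)

∂φ/∂p = 3
∂φ/∂q = 5
∂φ/∂r = -18*r^2
∇φ = (3, 5, -18*r^2)
At (-1, -3, -1): (3, 5, -18).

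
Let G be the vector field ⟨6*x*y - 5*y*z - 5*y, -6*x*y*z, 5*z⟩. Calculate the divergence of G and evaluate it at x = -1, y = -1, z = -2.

-13

∂G₁/∂x = 6*y
∂G₂/∂y = -6*x*z
∂G₃/∂z = 5
∇·G = -6*x*z + 6*y + 5
At (-1, -1, -2): -13.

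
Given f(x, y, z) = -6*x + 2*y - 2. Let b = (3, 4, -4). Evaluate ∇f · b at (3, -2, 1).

-10

∂f/∂x = -6
∂f/∂y = 2
∂f/∂z = 0
∇f at (3, -2, 1) = (-6, 2, 0)
∇f · b = (-6)(3) + (2)(4) + (0)(-4) = -10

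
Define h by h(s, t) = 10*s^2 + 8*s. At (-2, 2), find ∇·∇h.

20

∂²h/∂s² = 20
∂²h/∂t² = 0
∇²h = 20
At (-2, 2): 20.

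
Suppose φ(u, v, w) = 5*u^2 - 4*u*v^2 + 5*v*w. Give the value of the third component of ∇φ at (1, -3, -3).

(∇φ)_3 = ∂φ/∂w = 5*v
At (1, -3, -3): -15.

-15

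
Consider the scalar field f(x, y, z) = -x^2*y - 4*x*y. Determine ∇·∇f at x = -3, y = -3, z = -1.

6

∂²f/∂x² = -2*y
∂²f/∂y² = 0
∂²f/∂z² = 0
∇²f = -2*y
At (-3, -3, -1): 6.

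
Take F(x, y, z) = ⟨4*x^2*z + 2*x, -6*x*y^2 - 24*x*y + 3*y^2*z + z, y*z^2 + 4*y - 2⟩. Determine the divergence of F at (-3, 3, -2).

∂F₁/∂x = 8*x*z + 2
∂F₂/∂y = -12*x*y - 24*x + 6*y*z
∂F₃/∂z = 2*y*z
∇·F = -12*x*y + 8*x*z - 24*x + 8*y*z + 2
At (-3, 3, -2): 182.

182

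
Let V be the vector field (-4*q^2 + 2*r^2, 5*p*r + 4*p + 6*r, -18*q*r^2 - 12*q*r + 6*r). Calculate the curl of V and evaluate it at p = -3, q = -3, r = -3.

(∇×V)₁ = ∂V₃/∂q − ∂V₂/∂r = -5*p - 18*r^2 - 12*r - 6
(∇×V)₂ = ∂V₁/∂r − ∂V₃/∂p = 4*r
(∇×V)₃ = ∂V₂/∂p − ∂V₁/∂q = 8*q + 5*r + 4
∇×V = (-5*p - 18*r^2 - 12*r - 6, 4*r, 8*q + 5*r + 4)
At (-3, -3, -3): (-117, -12, -35).

(-117, -12, -35)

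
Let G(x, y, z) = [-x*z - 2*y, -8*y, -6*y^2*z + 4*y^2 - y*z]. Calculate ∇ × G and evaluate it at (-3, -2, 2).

(30, 3, 2)

(∇×G)₁ = ∂G₃/∂y − ∂G₂/∂z = -12*y*z + 8*y - z
(∇×G)₂ = ∂G₁/∂z − ∂G₃/∂x = -x
(∇×G)₃ = ∂G₂/∂x − ∂G₁/∂y = 2
∇×G = (-12*y*z + 8*y - z, -x, 2)
At (-3, -2, 2): (30, 3, 2).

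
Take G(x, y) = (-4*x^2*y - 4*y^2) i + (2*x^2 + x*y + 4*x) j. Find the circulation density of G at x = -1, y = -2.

-14

∂G₂/∂x = 4*x + y + 4
∂G₁/∂y = -4*x^2 - 8*y
Scalar curl = 4*x^2 + 4*x + 9*y + 4
At (-1, -2): -14.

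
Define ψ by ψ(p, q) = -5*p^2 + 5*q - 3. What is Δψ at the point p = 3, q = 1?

-10

∂²ψ/∂p² = -10
∂²ψ/∂q² = 0
∇²ψ = -10
At (3, 1): -10.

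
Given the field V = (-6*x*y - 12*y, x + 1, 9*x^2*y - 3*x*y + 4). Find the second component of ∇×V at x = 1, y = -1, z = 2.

(∇×V)_2 = ∂V₁/∂z − ∂V₃/∂x
= 0 − (18*x*y - 3*y)
= -18*x*y + 3*y
At (1, -1, 2): 15.

15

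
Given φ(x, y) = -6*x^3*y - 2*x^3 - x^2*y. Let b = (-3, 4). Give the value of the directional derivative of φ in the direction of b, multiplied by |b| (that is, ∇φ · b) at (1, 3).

∂φ/∂x = -18*x^2*y - 6*x^2 - 2*x*y
∂φ/∂y = -6*x^3 - x^2
∇φ at (1, 3) = (-66, -7)
∇φ · b = (-66)(-3) + (-7)(4) = 170

170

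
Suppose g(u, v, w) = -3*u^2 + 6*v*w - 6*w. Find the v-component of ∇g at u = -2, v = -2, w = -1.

-6

(∇g)_2 = ∂g/∂v = 6*w
At (-2, -2, -1): -6.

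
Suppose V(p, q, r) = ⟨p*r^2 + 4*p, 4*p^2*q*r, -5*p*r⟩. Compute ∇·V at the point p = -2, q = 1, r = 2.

∂V₁/∂p = r^2 + 4
∂V₂/∂q = 4*p^2*r
∂V₃/∂r = -5*p
∇·V = 4*p^2*r - 5*p + r^2 + 4
At (-2, 1, 2): 50.

50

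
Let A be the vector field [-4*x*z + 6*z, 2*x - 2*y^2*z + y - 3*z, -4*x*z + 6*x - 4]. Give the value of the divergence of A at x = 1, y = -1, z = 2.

-3

∂A₁/∂x = -4*z
∂A₂/∂y = -4*y*z + 1
∂A₃/∂z = -4*x
∇·A = -4*x - 4*y*z - 4*z + 1
At (1, -1, 2): -3.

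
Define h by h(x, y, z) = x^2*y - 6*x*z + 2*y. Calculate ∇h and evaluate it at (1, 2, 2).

∂h/∂x = 2*x*y - 6*z
∂h/∂y = x^2 + 2
∂h/∂z = -6*x
∇h = (2*x*y - 6*z, x^2 + 2, -6*x)
At (1, 2, 2): (-8, 3, -6).

(-8, 3, -6)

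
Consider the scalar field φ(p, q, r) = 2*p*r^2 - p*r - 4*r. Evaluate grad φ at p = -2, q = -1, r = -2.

∂φ/∂p = 2*r^2 - r
∂φ/∂q = 0
∂φ/∂r = 4*p*r - p - 4
∇φ = (2*r^2 - r, 0, 4*p*r - p - 4)
At (-2, -1, -2): (10, 0, 14).

(10, 0, 14)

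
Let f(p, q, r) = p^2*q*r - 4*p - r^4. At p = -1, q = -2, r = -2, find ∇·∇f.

-40

∂²f/∂p² = 2*q*r
∂²f/∂q² = 0
∂²f/∂r² = -12*r^2
∇²f = 2*q*r - 12*r^2
At (-1, -2, -2): -40.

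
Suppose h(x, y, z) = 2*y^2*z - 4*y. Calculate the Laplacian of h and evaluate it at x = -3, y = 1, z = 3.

∂²h/∂x² = 0
∂²h/∂y² = 4*z
∂²h/∂z² = 0
∇²h = 4*z
At (-3, 1, 3): 12.

12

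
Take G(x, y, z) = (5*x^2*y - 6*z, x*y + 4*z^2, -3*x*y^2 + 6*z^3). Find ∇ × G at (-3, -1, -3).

(6, -3, -46)

(∇×G)₁ = ∂G₃/∂y − ∂G₂/∂z = -6*x*y - 8*z
(∇×G)₂ = ∂G₁/∂z − ∂G₃/∂x = 3*y^2 - 6
(∇×G)₃ = ∂G₂/∂x − ∂G₁/∂y = -5*x^2 + y
∇×G = (-6*x*y - 8*z, 3*y^2 - 6, -5*x^2 + y)
At (-3, -1, -3): (6, -3, -46).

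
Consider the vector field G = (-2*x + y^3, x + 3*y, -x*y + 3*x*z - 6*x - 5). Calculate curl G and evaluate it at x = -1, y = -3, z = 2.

(∇×G)₁ = ∂G₃/∂y − ∂G₂/∂z = -x
(∇×G)₂ = ∂G₁/∂z − ∂G₃/∂x = y - 3*z + 6
(∇×G)₃ = ∂G₂/∂x − ∂G₁/∂y = -3*y^2 + 1
∇×G = (-x, y - 3*z + 6, -3*y^2 + 1)
At (-1, -3, 2): (1, -3, -26).

(1, -3, -26)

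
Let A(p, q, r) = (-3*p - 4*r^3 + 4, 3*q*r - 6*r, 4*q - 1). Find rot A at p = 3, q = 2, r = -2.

(4, -48, 0)

(∇×A)₁ = ∂A₃/∂q − ∂A₂/∂r = -3*q + 10
(∇×A)₂ = ∂A₁/∂r − ∂A₃/∂p = -12*r^2
(∇×A)₃ = ∂A₂/∂p − ∂A₁/∂q = 0
∇×A = (-3*q + 10, -12*r^2, 0)
At (3, 2, -2): (4, -48, 0).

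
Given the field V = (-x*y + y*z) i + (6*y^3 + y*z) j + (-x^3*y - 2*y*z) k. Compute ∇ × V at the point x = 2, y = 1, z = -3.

(∇×V)₁ = ∂V₃/∂y − ∂V₂/∂z = -x^3 - y - 2*z
(∇×V)₂ = ∂V₁/∂z − ∂V₃/∂x = 3*x^2*y + y
(∇×V)₃ = ∂V₂/∂x − ∂V₁/∂y = x - z
∇×V = (-x^3 - y - 2*z, 3*x^2*y + y, x - z)
At (2, 1, -3): (-3, 13, 5).

(-3, 13, 5)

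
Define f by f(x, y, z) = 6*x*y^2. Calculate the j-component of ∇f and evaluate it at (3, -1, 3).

-36

(∇f)_2 = ∂f/∂y = 12*x*y
At (3, -1, 3): -36.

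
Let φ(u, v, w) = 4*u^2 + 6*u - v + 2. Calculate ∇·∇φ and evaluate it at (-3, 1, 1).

∂²φ/∂u² = 8
∂²φ/∂v² = 0
∂²φ/∂w² = 0
∇²φ = 8
At (-3, 1, 1): 8.

8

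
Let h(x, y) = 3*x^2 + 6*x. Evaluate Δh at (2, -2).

6

∂²h/∂x² = 6
∂²h/∂y² = 0
∇²h = 6
At (2, -2): 6.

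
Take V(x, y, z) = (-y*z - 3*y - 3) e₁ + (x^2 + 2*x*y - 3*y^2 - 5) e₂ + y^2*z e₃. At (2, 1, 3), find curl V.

(6, -1, 12)

(∇×V)₁ = ∂V₃/∂y − ∂V₂/∂z = 2*y*z
(∇×V)₂ = ∂V₁/∂z − ∂V₃/∂x = -y
(∇×V)₃ = ∂V₂/∂x − ∂V₁/∂y = 2*x + 2*y + z + 3
∇×V = (2*y*z, -y, 2*x + 2*y + z + 3)
At (2, 1, 3): (6, -1, 12).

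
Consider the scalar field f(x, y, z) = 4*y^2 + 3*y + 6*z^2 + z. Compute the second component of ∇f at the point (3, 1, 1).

11

(∇f)_2 = ∂f/∂y = 8*y + 3
At (3, 1, 1): 11.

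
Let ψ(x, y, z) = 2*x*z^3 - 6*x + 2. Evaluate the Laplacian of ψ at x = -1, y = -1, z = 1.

-12

∂²ψ/∂x² = 0
∂²ψ/∂y² = 0
∂²ψ/∂z² = 12*x*z
∇²ψ = 12*x*z
At (-1, -1, 1): -12.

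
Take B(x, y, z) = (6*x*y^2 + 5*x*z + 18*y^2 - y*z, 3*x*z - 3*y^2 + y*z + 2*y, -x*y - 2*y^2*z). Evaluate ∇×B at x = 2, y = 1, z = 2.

(-17, 10, -52)

(∇×B)₁ = ∂B₃/∂y − ∂B₂/∂z = -4*x - 4*y*z - y
(∇×B)₂ = ∂B₁/∂z − ∂B₃/∂x = 5*x
(∇×B)₃ = ∂B₂/∂x − ∂B₁/∂y = -12*x*y - 36*y + 4*z
∇×B = (-4*x - 4*y*z - y, 5*x, -12*x*y - 36*y + 4*z)
At (2, 1, 2): (-17, 10, -52).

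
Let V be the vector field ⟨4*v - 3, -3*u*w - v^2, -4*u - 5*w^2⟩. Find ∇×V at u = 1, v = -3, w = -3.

(∇×V)₁ = ∂V₃/∂v − ∂V₂/∂w = 3*u
(∇×V)₂ = ∂V₁/∂w − ∂V₃/∂u = 4
(∇×V)₃ = ∂V₂/∂u − ∂V₁/∂v = -3*w - 4
∇×V = (3*u, 4, -3*w - 4)
At (1, -3, -3): (3, 4, 5).

(3, 4, 5)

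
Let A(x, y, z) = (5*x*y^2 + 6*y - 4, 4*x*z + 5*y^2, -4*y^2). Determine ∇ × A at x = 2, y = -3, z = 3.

(∇×A)₁ = ∂A₃/∂y − ∂A₂/∂z = -4*x - 8*y
(∇×A)₂ = ∂A₁/∂z − ∂A₃/∂x = 0
(∇×A)₃ = ∂A₂/∂x − ∂A₁/∂y = -10*x*y + 4*z - 6
∇×A = (-4*x - 8*y, 0, -10*x*y + 4*z - 6)
At (2, -3, 3): (16, 0, 66).

(16, 0, 66)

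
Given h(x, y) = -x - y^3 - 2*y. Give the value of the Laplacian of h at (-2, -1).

∂²h/∂x² = 0
∂²h/∂y² = -6*y
∇²h = -6*y
At (-2, -1): 6.

6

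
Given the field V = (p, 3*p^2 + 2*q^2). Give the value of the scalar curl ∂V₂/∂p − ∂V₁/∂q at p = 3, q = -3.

18

∂V₂/∂p = 6*p
∂V₁/∂q = 0
Scalar curl = 6*p
At (3, -3): 18.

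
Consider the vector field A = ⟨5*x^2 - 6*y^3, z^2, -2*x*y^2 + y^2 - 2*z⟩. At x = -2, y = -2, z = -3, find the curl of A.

(-14, 8, 72)

(∇×A)₁ = ∂A₃/∂y − ∂A₂/∂z = -4*x*y + 2*y - 2*z
(∇×A)₂ = ∂A₁/∂z − ∂A₃/∂x = 2*y^2
(∇×A)₃ = ∂A₂/∂x − ∂A₁/∂y = 18*y^2
∇×A = (-4*x*y + 2*y - 2*z, 2*y^2, 18*y^2)
At (-2, -2, -3): (-14, 8, 72).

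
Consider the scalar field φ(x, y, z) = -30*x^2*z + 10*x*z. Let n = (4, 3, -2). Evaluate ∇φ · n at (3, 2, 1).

∂φ/∂x = -60*x*z + 10*z
∂φ/∂y = 0
∂φ/∂z = -30*x^2 + 10*x
∇φ at (3, 2, 1) = (-170, 0, -240)
∇φ · n = (-170)(4) + (0)(3) + (-240)(-2) = -200

-200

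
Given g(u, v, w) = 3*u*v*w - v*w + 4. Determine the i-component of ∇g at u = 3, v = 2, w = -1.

(∇g)_1 = ∂g/∂u = 3*v*w
At (3, 2, -1): -6.

-6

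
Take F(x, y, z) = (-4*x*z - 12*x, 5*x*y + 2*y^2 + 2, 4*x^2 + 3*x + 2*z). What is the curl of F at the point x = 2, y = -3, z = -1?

(∇×F)₁ = ∂F₃/∂y − ∂F₂/∂z = 0
(∇×F)₂ = ∂F₁/∂z − ∂F₃/∂x = -12*x - 3
(∇×F)₃ = ∂F₂/∂x − ∂F₁/∂y = 5*y
∇×F = (0, -12*x - 3, 5*y)
At (2, -3, -1): (0, -27, -15).

(0, -27, -15)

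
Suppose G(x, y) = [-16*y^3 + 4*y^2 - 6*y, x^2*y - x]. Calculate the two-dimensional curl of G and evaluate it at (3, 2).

193

∂G₂/∂x = 2*x*y - 1
∂G₁/∂y = -48*y^2 + 8*y - 6
Scalar curl = 2*x*y + 48*y^2 - 8*y + 5
At (3, 2): 193.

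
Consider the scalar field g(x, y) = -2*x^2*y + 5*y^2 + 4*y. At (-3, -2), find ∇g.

∂g/∂x = -4*x*y
∂g/∂y = -2*x^2 + 10*y + 4
∇g = (-4*x*y, -2*x^2 + 10*y + 4)
At (-3, -2): (-24, -34).

(-24, -34)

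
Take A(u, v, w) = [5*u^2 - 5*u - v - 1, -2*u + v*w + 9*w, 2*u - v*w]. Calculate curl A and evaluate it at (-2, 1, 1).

(∇×A)₁ = ∂A₃/∂v − ∂A₂/∂w = -v - w - 9
(∇×A)₂ = ∂A₁/∂w − ∂A₃/∂u = -2
(∇×A)₃ = ∂A₂/∂u − ∂A₁/∂v = -1
∇×A = (-v - w - 9, -2, -1)
At (-2, 1, 1): (-11, -2, -1).

(-11, -2, -1)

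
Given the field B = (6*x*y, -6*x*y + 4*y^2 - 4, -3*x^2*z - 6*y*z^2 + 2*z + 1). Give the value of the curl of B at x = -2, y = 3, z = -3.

(-54, 36, -6)

(∇×B)₁ = ∂B₃/∂y − ∂B₂/∂z = -6*z^2
(∇×B)₂ = ∂B₁/∂z − ∂B₃/∂x = 6*x*z
(∇×B)₃ = ∂B₂/∂x − ∂B₁/∂y = -6*x - 6*y
∇×B = (-6*z^2, 6*x*z, -6*x - 6*y)
At (-2, 3, -3): (-54, 36, -6).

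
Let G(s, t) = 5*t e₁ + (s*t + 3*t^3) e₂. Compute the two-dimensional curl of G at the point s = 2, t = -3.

∂G₂/∂s = t
∂G₁/∂t = 5
Scalar curl = t - 5
At (2, -3): -8.

-8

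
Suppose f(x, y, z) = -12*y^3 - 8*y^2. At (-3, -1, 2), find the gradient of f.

∂f/∂x = 0
∂f/∂y = -36*y^2 - 16*y
∂f/∂z = 0
∇f = (0, -36*y^2 - 16*y, 0)
At (-3, -1, 2): (0, -20, 0).

(0, -20, 0)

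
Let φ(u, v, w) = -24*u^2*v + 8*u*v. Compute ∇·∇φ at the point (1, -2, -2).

96

∂²φ/∂u² = -48*v
∂²φ/∂v² = 0
∂²φ/∂w² = 0
∇²φ = -48*v
At (1, -2, -2): 96.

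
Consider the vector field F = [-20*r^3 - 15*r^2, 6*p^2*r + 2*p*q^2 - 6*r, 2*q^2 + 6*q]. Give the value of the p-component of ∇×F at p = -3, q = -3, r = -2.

(∇×F)_1 = ∂F₃/∂q − ∂F₂/∂r
= 4*q + 6 − (6*p^2 - 6)
= -6*p^2 + 4*q + 12
At (-3, -3, -2): -54.

-54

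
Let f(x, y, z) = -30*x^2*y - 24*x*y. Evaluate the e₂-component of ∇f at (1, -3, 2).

-54

(∇f)_2 = ∂f/∂y = -30*x^2 - 24*x
At (1, -3, 2): -54.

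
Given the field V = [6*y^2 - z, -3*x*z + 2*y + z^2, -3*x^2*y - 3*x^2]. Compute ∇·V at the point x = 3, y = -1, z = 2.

∂V₁/∂x = 0
∂V₂/∂y = 2
∂V₃/∂z = 0
∇·V = 2
At (3, -1, 2): 2.

2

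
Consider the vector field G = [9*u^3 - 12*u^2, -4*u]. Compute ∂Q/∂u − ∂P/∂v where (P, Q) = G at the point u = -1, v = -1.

-4

∂G₂/∂u = -4
∂G₁/∂v = 0
Scalar curl = -4
At (-1, -1): -4.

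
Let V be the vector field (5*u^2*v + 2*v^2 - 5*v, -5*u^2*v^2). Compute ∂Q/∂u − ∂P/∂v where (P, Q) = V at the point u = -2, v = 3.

∂V₂/∂u = -10*u*v^2
∂V₁/∂v = 5*u^2 + 4*v - 5
Scalar curl = -5*u^2 - 10*u*v^2 - 4*v + 5
At (-2, 3): 153.

153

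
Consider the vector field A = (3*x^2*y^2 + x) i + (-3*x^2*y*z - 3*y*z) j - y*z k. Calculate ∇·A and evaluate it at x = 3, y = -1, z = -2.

∂A₁/∂x = 6*x*y^2 + 1
∂A₂/∂y = -3*x^2*z - 3*z
∂A₃/∂z = -y
∇·A = -3*x^2*z + 6*x*y^2 - y - 3*z + 1
At (3, -1, -2): 80.

80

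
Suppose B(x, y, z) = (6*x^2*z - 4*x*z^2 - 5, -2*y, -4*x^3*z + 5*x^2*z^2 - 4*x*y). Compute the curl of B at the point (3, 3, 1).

(∇×B)₁ = ∂B₃/∂y − ∂B₂/∂z = -4*x
(∇×B)₂ = ∂B₁/∂z − ∂B₃/∂x = 12*x^2*z + 6*x^2 - 10*x*z^2 - 8*x*z + 4*y
(∇×B)₃ = ∂B₂/∂x − ∂B₁/∂y = 0
∇×B = (-4*x, 12*x^2*z + 6*x^2 - 10*x*z^2 - 8*x*z + 4*y, 0)
At (3, 3, 1): (-12, 120, 0).

(-12, 120, 0)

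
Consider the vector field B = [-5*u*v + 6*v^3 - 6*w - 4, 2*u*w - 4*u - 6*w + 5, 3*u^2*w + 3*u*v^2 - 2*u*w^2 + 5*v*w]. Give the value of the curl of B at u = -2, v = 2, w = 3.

(1, 36, -80)

(∇×B)₁ = ∂B₃/∂v − ∂B₂/∂w = 6*u*v - 2*u + 5*w + 6
(∇×B)₂ = ∂B₁/∂w − ∂B₃/∂u = -6*u*w - 3*v^2 + 2*w^2 - 6
(∇×B)₃ = ∂B₂/∂u − ∂B₁/∂v = 5*u - 18*v^2 + 2*w - 4
∇×B = (6*u*v - 2*u + 5*w + 6, -6*u*w - 3*v^2 + 2*w^2 - 6, 5*u - 18*v^2 + 2*w - 4)
At (-2, 2, 3): (1, 36, -80).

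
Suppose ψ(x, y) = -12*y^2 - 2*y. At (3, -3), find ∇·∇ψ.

-24

∂²ψ/∂x² = 0
∂²ψ/∂y² = -24
∇²ψ = -24
At (3, -3): -24.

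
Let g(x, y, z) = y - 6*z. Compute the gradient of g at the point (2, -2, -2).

(0, 1, -6)

∂g/∂x = 0
∂g/∂y = 1
∂g/∂z = -6
∇g = (0, 1, -6)
At (2, -2, -2): (0, 1, -6).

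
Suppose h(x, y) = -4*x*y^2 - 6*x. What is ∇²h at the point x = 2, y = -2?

∂²h/∂x² = 0
∂²h/∂y² = -8*x
∇²h = -8*x
At (2, -2): -16.

-16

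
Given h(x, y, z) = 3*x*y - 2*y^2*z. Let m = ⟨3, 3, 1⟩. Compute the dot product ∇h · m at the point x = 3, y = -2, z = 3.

∂h/∂x = 3*y
∂h/∂y = 3*x - 4*y*z
∂h/∂z = -2*y^2
∇h at (3, -2, 3) = (-6, 33, -8)
∇h · m = (-6)(3) + (33)(3) + (-8)(1) = 73

73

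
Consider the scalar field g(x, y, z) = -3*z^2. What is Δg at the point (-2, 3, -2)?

∂²g/∂x² = 0
∂²g/∂y² = 0
∂²g/∂z² = -6
∇²g = -6
At (-2, 3, -2): -6.

-6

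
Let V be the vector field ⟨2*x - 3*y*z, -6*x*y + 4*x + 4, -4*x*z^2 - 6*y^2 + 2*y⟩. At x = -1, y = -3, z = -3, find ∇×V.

(38, 45, 13)

(∇×V)₁ = ∂V₃/∂y − ∂V₂/∂z = -12*y + 2
(∇×V)₂ = ∂V₁/∂z − ∂V₃/∂x = -3*y + 4*z^2
(∇×V)₃ = ∂V₂/∂x − ∂V₁/∂y = -6*y + 3*z + 4
∇×V = (-12*y + 2, -3*y + 4*z^2, -6*y + 3*z + 4)
At (-1, -3, -3): (38, 45, 13).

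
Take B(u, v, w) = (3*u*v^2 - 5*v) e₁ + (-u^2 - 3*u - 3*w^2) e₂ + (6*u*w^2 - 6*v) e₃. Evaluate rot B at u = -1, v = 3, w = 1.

(0, -6, 22)

(∇×B)₁ = ∂B₃/∂v − ∂B₂/∂w = 6*w - 6
(∇×B)₂ = ∂B₁/∂w − ∂B₃/∂u = -6*w^2
(∇×B)₃ = ∂B₂/∂u − ∂B₁/∂v = -6*u*v - 2*u + 2
∇×B = (6*w - 6, -6*w^2, -6*u*v - 2*u + 2)
At (-1, 3, 1): (0, -6, 22).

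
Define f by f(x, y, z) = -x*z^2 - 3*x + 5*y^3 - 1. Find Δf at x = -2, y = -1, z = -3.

∂²f/∂x² = 0
∂²f/∂y² = 30*y
∂²f/∂z² = -2*x
∇²f = -2*x + 30*y
At (-2, -1, -3): -26.

-26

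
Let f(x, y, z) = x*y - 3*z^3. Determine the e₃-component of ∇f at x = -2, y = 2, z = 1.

(∇f)_3 = ∂f/∂z = -9*z^2
At (-2, 2, 1): -9.

-9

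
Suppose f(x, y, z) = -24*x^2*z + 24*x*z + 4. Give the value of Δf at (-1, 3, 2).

-96

∂²f/∂x² = -48*z
∂²f/∂y² = 0
∂²f/∂z² = 0
∇²f = -48*z
At (-1, 3, 2): -96.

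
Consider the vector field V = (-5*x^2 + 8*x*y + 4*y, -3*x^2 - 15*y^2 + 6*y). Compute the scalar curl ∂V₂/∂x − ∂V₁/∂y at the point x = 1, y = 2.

∂V₂/∂x = -6*x
∂V₁/∂y = 8*x + 4
Scalar curl = -14*x - 4
At (1, 2): -18.

-18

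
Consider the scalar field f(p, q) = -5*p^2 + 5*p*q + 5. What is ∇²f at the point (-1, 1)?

∂²f/∂p² = -10
∂²f/∂q² = 0
∇²f = -10
At (-1, 1): -10.

-10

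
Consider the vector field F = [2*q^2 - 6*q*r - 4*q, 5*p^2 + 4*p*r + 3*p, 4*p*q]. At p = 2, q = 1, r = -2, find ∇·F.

∂F₁/∂p = 0
∂F₂/∂q = 0
∂F₃/∂r = 0
∇·F = 0
At (2, 1, -2): 0.

0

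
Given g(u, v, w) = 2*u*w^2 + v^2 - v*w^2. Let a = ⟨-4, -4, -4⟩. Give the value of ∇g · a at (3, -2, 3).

-212

∂g/∂u = 2*w^2
∂g/∂v = 2*v - w^2
∂g/∂w = 4*u*w - 2*v*w
∇g at (3, -2, 3) = (18, -13, 48)
∇g · a = (18)(-4) + (-13)(-4) + (48)(-4) = -212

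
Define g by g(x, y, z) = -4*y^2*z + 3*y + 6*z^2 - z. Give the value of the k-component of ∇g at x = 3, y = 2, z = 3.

(∇g)_3 = ∂g/∂z = -4*y^2 + 12*z - 1
At (3, 2, 3): 19.

19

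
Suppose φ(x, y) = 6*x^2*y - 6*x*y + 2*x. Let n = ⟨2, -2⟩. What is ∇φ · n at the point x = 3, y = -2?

∂φ/∂x = 12*x*y - 6*y + 2
∂φ/∂y = 6*x^2 - 6*x
∇φ at (3, -2) = (-58, 36)
∇φ · n = (-58)(2) + (36)(-2) = -188

-188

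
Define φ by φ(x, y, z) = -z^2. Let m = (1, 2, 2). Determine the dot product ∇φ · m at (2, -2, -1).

4

∂φ/∂x = 0
∂φ/∂y = 0
∂φ/∂z = -2*z
∇φ at (2, -2, -1) = (0, 0, 2)
∇φ · m = (0)(1) + (0)(2) + (2)(2) = 4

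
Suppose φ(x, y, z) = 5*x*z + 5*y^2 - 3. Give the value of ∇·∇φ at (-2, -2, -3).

∂²φ/∂x² = 0
∂²φ/∂y² = 10
∂²φ/∂z² = 0
∇²φ = 10
At (-2, -2, -3): 10.

10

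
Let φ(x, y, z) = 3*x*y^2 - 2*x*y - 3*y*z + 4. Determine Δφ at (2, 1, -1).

∂²φ/∂x² = 0
∂²φ/∂y² = 6*x
∂²φ/∂z² = 0
∇²φ = 6*x
At (2, 1, -1): 12.

12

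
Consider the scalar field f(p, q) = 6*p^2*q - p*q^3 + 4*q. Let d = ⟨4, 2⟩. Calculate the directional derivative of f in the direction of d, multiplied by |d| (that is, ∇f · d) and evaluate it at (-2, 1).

∂f/∂p = 12*p*q - q^3
∂f/∂q = 6*p^2 - 3*p*q^2 + 4
∇f at (-2, 1) = (-25, 34)
∇f · d = (-25)(4) + (34)(2) = -32

-32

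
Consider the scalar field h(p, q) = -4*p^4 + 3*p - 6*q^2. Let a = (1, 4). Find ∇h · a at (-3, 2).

∂h/∂p = -16*p^3 + 3
∂h/∂q = -12*q
∇h at (-3, 2) = (435, -24)
∇h · a = (435)(1) + (-24)(4) = 339

339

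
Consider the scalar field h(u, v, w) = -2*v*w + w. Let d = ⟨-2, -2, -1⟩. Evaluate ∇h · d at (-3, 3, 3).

17

∂h/∂u = 0
∂h/∂v = -2*w
∂h/∂w = -2*v + 1
∇h at (-3, 3, 3) = (0, -6, -5)
∇h · d = (0)(-2) + (-6)(-2) + (-5)(-1) = 17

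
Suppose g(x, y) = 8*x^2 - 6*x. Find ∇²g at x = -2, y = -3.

16

∂²g/∂x² = 16
∂²g/∂y² = 0
∇²g = 16
At (-2, -3): 16.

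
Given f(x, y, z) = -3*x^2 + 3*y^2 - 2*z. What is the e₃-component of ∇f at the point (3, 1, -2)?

-2

(∇f)_3 = ∂f/∂z = -2
At (3, 1, -2): -2.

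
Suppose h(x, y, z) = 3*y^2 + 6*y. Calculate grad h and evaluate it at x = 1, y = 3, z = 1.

∂h/∂x = 0
∂h/∂y = 6*y + 6
∂h/∂z = 0
∇h = (0, 6*y + 6, 0)
At (1, 3, 1): (0, 24, 0).

(0, 24, 0)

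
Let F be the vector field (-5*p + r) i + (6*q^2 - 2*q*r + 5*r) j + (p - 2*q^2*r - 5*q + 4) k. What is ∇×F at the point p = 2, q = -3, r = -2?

(∇×F)₁ = ∂F₃/∂q − ∂F₂/∂r = -4*q*r + 2*q - 10
(∇×F)₂ = ∂F₁/∂r − ∂F₃/∂p = 0
(∇×F)₃ = ∂F₂/∂p − ∂F₁/∂q = 0
∇×F = (-4*q*r + 2*q - 10, 0, 0)
At (2, -3, -2): (-40, 0, 0).

(-40, 0, 0)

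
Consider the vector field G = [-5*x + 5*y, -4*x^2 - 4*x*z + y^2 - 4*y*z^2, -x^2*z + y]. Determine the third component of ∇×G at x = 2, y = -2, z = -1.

-17

(∇×G)_3 = ∂G₂/∂x − ∂G₁/∂y
= -8*x - 4*z − (5)
= -8*x - 4*z - 5
At (2, -2, -1): -17.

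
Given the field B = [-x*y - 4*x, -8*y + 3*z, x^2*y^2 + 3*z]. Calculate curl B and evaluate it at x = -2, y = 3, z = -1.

(21, 36, -2)

(∇×B)₁ = ∂B₃/∂y − ∂B₂/∂z = 2*x^2*y - 3
(∇×B)₂ = ∂B₁/∂z − ∂B₃/∂x = -2*x*y^2
(∇×B)₃ = ∂B₂/∂x − ∂B₁/∂y = x
∇×B = (2*x^2*y - 3, -2*x*y^2, x)
At (-2, 3, -1): (21, 36, -2).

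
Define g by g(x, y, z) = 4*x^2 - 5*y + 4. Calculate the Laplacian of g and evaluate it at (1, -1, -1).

∂²g/∂x² = 8
∂²g/∂y² = 0
∂²g/∂z² = 0
∇²g = 8
At (1, -1, -1): 8.

8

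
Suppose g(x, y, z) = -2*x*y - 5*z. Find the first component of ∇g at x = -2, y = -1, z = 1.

2

(∇g)_1 = ∂g/∂x = -2*y
At (-2, -1, 1): 2.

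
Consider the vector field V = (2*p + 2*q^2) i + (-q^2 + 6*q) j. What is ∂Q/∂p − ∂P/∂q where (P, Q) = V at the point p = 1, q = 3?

-12

∂V₂/∂p = 0
∂V₁/∂q = 4*q
Scalar curl = -4*q
At (1, 3): -12.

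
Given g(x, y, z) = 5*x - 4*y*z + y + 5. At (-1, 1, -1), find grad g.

∂g/∂x = 5
∂g/∂y = -4*z + 1
∂g/∂z = -4*y
∇g = (5, -4*z + 1, -4*y)
At (-1, 1, -1): (5, 5, -4).

(5, 5, -4)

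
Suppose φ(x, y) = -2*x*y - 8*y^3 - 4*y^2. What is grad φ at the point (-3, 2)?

(-4, -106)

∂φ/∂x = -2*y
∂φ/∂y = -2*x - 24*y^2 - 8*y
∇φ = (-2*y, -2*x - 24*y^2 - 8*y)
At (-3, 2): (-4, -106).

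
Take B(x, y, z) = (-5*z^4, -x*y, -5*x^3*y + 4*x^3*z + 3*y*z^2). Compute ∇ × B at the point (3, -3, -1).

(-132, -277, 3)

(∇×B)₁ = ∂B₃/∂y − ∂B₂/∂z = -5*x^3 + 3*z^2
(∇×B)₂ = ∂B₁/∂z − ∂B₃/∂x = 15*x^2*y - 12*x^2*z - 20*z^3
(∇×B)₃ = ∂B₂/∂x − ∂B₁/∂y = -y
∇×B = (-5*x^3 + 3*z^2, 15*x^2*y - 12*x^2*z - 20*z^3, -y)
At (3, -3, -1): (-132, -277, 3).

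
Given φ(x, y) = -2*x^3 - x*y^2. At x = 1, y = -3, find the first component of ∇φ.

-15

(∇φ)_1 = ∂φ/∂x = -6*x^2 - y^2
At (1, -3): -15.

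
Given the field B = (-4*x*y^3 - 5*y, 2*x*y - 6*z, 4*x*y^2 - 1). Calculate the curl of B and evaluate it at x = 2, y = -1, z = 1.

(∇×B)₁ = ∂B₃/∂y − ∂B₂/∂z = 8*x*y + 6
(∇×B)₂ = ∂B₁/∂z − ∂B₃/∂x = -4*y^2
(∇×B)₃ = ∂B₂/∂x − ∂B₁/∂y = 12*x*y^2 + 2*y + 5
∇×B = (8*x*y + 6, -4*y^2, 12*x*y^2 + 2*y + 5)
At (2, -1, 1): (-10, -4, 27).

(-10, -4, 27)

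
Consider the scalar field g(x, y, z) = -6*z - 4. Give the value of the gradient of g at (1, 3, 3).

∂g/∂x = 0
∂g/∂y = 0
∂g/∂z = -6
∇g = (0, 0, -6)
At (1, 3, 3): (0, 0, -6).

(0, 0, -6)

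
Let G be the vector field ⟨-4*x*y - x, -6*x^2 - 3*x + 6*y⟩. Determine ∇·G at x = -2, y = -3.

17

∂G₁/∂x = -4*y - 1
∂G₂/∂y = 6
∇·G = -4*y + 5
At (-2, -3): 17.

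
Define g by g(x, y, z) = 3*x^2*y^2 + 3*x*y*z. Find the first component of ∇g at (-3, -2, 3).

-90

(∇g)_1 = ∂g/∂x = 6*x*y^2 + 3*y*z
At (-3, -2, 3): -90.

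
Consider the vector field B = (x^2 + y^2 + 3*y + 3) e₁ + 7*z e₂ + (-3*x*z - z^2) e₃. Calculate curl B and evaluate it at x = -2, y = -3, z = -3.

(-7, -9, 3)

(∇×B)₁ = ∂B₃/∂y − ∂B₂/∂z = -7
(∇×B)₂ = ∂B₁/∂z − ∂B₃/∂x = 3*z
(∇×B)₃ = ∂B₂/∂x − ∂B₁/∂y = -2*y - 3
∇×B = (-7, 3*z, -2*y - 3)
At (-2, -3, -3): (-7, -9, 3).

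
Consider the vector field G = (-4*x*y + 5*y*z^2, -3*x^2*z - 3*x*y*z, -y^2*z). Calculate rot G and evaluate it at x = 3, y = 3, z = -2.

(∇×G)₁ = ∂G₃/∂y − ∂G₂/∂z = 3*x^2 + 3*x*y - 2*y*z
(∇×G)₂ = ∂G₁/∂z − ∂G₃/∂x = 10*y*z
(∇×G)₃ = ∂G₂/∂x − ∂G₁/∂y = -6*x*z + 4*x - 3*y*z - 5*z^2
∇×G = (3*x^2 + 3*x*y - 2*y*z, 10*y*z, -6*x*z + 4*x - 3*y*z - 5*z^2)
At (3, 3, -2): (66, -60, 46).

(66, -60, 46)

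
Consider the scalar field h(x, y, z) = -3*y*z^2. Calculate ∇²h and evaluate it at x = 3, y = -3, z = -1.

18

∂²h/∂x² = 0
∂²h/∂y² = 0
∂²h/∂z² = -6*y
∇²h = -6*y
At (3, -3, -1): 18.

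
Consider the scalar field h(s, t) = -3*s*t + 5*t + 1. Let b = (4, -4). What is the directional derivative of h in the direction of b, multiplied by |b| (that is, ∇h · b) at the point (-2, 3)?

∂h/∂s = -3*t
∂h/∂t = -3*s + 5
∇h at (-2, 3) = (-9, 11)
∇h · b = (-9)(4) + (11)(-4) = -80

-80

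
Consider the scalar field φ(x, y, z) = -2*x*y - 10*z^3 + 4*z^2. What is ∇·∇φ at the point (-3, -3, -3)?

188

∂²φ/∂x² = 0
∂²φ/∂y² = 0
∂²φ/∂z² = 4*(-15*z + 2)
∇²φ = -60*z + 8
At (-3, -3, -3): 188.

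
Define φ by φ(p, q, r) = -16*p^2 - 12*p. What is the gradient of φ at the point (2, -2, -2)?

∂φ/∂p = -32*p - 12
∂φ/∂q = 0
∂φ/∂r = 0
∇φ = (-32*p - 12, 0, 0)
At (2, -2, -2): (-76, 0, 0).

(-76, 0, 0)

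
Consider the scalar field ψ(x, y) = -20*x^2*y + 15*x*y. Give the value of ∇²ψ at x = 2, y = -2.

80

∂²ψ/∂x² = -40*y
∂²ψ/∂y² = 0
∇²ψ = -40*y
At (2, -2): 80.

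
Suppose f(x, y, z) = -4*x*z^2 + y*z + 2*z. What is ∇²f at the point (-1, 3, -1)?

8

∂²f/∂x² = 0
∂²f/∂y² = 0
∂²f/∂z² = -8*x
∇²f = -8*x
At (-1, 3, -1): 8.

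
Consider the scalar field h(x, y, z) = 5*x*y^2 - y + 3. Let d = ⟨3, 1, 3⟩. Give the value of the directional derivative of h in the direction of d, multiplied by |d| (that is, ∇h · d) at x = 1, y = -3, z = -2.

∂h/∂x = 5*y^2
∂h/∂y = 10*x*y - 1
∂h/∂z = 0
∇h at (1, -3, -2) = (45, -31, 0)
∇h · d = (45)(3) + (-31)(1) + (0)(3) = 104

104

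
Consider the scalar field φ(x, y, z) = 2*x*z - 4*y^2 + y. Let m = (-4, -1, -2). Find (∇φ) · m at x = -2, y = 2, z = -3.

47

∂φ/∂x = 2*z
∂φ/∂y = -8*y + 1
∂φ/∂z = 2*x
∇φ at (-2, 2, -3) = (-6, -15, -4)
∇φ · m = (-6)(-4) + (-15)(-1) + (-4)(-2) = 47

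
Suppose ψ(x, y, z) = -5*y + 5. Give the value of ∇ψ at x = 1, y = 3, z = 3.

∂ψ/∂x = 0
∂ψ/∂y = -5
∂ψ/∂z = 0
∇ψ = (0, -5, 0)
At (1, 3, 3): (0, -5, 0).

(0, -5, 0)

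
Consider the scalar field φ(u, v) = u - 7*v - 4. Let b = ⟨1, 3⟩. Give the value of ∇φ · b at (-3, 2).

∂φ/∂u = 1
∂φ/∂v = -7
∇φ at (-3, 2) = (1, -7)
∇φ · b = (1)(1) + (-7)(3) = -20

-20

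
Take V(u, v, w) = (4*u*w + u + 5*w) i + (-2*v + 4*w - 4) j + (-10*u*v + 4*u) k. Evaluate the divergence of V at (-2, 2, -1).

∂V₁/∂u = 4*w + 1
∂V₂/∂v = -2
∂V₃/∂w = 0
∇·V = 4*w - 1
At (-2, 2, -1): -5.

-5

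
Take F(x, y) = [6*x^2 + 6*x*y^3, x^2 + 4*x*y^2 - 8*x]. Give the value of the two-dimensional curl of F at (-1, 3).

∂F₂/∂x = 2*x + 4*y^2 - 8
∂F₁/∂y = 18*x*y^2
Scalar curl = -18*x*y^2 + 2*x + 4*y^2 - 8
At (-1, 3): 188.

188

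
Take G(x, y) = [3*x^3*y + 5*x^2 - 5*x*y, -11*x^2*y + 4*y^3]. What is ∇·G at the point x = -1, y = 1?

-5

∂G₁/∂x = 9*x^2*y + 10*x - 5*y
∂G₂/∂y = -11*x^2 + 12*y^2
∇·G = 9*x^2*y - 11*x^2 + 10*x + 12*y^2 - 5*y
At (-1, 1): -5.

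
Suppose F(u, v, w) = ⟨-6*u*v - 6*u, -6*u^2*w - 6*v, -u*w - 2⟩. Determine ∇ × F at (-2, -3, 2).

(24, 2, 36)

(∇×F)₁ = ∂F₃/∂v − ∂F₂/∂w = 6*u^2
(∇×F)₂ = ∂F₁/∂w − ∂F₃/∂u = w
(∇×F)₃ = ∂F₂/∂u − ∂F₁/∂v = -12*u*w + 6*u
∇×F = (6*u^2, w, -12*u*w + 6*u)
At (-2, -3, 2): (24, 2, 36).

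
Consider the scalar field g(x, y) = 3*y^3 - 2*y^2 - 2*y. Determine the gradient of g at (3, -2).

∂g/∂x = 0
∂g/∂y = 9*y^2 - 4*y - 2
∇g = (0, 9*y^2 - 4*y - 2)
At (3, -2): (0, 42).

(0, 42)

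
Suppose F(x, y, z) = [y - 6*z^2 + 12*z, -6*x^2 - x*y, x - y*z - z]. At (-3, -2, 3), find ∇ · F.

4

∂F₁/∂x = 0
∂F₂/∂y = -x
∂F₃/∂z = -y - 1
∇·F = -x - y - 1
At (-3, -2, 3): 4.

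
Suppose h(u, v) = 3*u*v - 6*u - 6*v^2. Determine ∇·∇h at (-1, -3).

∂²h/∂u² = 0
∂²h/∂v² = -12
∇²h = -12
At (-1, -3): -12.

-12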